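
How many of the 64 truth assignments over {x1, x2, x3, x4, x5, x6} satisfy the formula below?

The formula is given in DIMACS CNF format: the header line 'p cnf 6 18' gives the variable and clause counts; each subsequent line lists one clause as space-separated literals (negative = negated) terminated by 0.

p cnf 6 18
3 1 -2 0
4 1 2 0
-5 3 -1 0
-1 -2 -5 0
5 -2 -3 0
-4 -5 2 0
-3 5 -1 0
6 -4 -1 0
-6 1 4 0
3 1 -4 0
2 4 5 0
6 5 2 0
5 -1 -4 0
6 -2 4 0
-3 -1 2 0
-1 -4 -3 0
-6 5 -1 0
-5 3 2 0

3

There are 2^6 = 64 truth assignments over (x1, x2, x3, x4, x5, x6).
Split on x6. With x6 = True, the clauses containing x6 are satisfied and ¬x6 drops from the rest; 2 of the 2^5 = 32 assignments to the other variables satisfy what remains.
With x6 = False, by the same count on the reduced clause set, 1 assignment works.
(One model: x1=F, x2=F, x3=T, x4=T, x5=F, x6=T.)
Total: 2 + 1 = 3.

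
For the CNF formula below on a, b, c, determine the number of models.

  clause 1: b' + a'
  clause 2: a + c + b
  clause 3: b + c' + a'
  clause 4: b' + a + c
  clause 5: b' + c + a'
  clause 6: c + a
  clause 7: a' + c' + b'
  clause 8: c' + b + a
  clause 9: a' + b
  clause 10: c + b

There are 2^3 = 8 truth assignments over (a, b, c).
Check each against the 10 clauses (columns in the order a, b, c):
  F F F  ✗ fails (a + c + b)
  F F T  ✗ fails (c' + b + a)
  F T F  ✗ fails (b' + a + c)
  F T T  ✓ satisfies all
  T F F  ✗ fails (a' + b)
  T F T  ✗ fails (b + c' + a')
  T T F  ✗ fails (b' + a')
  T T T  ✗ fails (b' + a')
1 of the 8 rows is a model.

1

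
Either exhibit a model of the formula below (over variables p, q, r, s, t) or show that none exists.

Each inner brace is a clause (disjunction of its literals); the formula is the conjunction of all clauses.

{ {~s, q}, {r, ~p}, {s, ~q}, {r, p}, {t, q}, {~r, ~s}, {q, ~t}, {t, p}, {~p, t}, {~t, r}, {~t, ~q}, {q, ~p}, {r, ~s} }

UNSATISFIABLE

Suppose s = 0.
The clause (~q) is unit, so q = 0.
The clause (t) is unit, so t = 1.
That conflicts with the unit clause (~t).
That branch fails; take s = 1 instead.
The clause (q) is unit, so q = 1.
The clause (~r) is unit, so r = 0.
That conflicts with the unit clause (r).
Both values of s lead to a conflict.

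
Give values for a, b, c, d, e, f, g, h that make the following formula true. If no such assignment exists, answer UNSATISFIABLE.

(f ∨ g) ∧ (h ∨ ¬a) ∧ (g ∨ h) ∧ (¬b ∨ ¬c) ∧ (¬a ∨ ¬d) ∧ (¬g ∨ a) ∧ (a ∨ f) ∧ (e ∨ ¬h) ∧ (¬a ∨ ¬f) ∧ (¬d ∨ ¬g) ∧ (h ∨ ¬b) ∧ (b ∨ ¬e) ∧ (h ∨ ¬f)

a: False, b: True, c: False, d: True, e: True, f: True, g: False, h: True

Case f = True:
From the singleton clause (¬a), a = False.
From the singleton clause (¬g), g = False.
From the singleton clause (h), h = True.
From the singleton clause (e), e = True.
From the singleton clause (b), b = True.
From the singleton clause (¬c), c = False.
No clause remains; d is free.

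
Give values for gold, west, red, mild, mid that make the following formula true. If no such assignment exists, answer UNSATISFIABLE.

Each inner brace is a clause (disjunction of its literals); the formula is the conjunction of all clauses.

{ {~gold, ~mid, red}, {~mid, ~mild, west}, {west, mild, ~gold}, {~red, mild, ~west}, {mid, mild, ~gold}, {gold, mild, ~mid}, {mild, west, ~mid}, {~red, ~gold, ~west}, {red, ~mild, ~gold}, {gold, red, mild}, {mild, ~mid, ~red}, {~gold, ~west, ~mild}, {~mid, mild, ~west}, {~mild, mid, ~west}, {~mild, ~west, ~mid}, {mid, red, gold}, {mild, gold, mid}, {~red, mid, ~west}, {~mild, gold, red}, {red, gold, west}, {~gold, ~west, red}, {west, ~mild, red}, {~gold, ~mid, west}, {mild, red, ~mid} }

gold=1, west=0, red=1, mild=1, mid=0

Branch on gold: set gold = 1.
Branch on mid: set mid = 0.
The clause (mild) is unit, so mild = 1.
The clause (red) is unit, so red = 1.
The clause (~west) is unit, so west = 0.
Every clause now holds.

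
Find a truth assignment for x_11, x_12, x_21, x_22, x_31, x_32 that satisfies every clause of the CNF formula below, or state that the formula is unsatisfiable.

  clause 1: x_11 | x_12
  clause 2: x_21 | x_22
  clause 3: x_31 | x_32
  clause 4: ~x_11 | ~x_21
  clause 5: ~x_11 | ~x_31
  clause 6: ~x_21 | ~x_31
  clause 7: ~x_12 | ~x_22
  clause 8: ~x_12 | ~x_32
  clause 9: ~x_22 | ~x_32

Branch on x_11: set x_11 = 1.
(~x_21) alone gives x_21 = 0.
(x_22) alone gives x_22 = 1.
(~x_31) alone gives x_31 = 0.
(x_32) alone gives x_32 = 1.
But (~x_32) is also a unit clause — contradiction.
Backtrack on x_11: now try x_11 = 0.
(x_12) alone gives x_12 = 1.
(~x_22) alone gives x_22 = 0.
(x_21) alone gives x_21 = 1.
(~x_31) alone gives x_31 = 0.
(x_32) alone gives x_32 = 1.
But (~x_32) is also a unit clause — contradiction.
Neither x_11 = 1 nor x_11 = 0 works.

UNSATISFIABLE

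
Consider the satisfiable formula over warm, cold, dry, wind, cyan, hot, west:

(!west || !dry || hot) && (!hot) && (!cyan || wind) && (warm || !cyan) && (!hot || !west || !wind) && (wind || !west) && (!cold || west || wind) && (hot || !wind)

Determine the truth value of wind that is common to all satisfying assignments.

Suppose wind = true.
(!hot) alone gives hot = false.
That conflicts with the unit clause (hot).
So every satisfying assignment has wind = False.

False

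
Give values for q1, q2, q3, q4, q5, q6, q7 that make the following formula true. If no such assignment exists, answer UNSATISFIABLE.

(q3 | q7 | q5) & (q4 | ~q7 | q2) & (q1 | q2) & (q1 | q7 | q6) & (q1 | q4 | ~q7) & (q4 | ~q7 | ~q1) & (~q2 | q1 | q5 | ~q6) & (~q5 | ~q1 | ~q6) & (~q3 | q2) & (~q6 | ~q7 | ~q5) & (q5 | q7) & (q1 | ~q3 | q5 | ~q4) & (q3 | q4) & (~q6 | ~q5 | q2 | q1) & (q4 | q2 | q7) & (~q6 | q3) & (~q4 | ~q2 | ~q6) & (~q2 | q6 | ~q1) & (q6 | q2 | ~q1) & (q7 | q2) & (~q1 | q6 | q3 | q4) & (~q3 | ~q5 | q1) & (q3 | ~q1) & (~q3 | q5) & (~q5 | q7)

q1 ↦ 0,  q2 ↦ 1,  q3 ↦ 0,  q4 ↦ 1,  q5 ↦ 1,  q6 ↦ 0,  q7 ↦ 1

Case q1 = 0:
Unit clause (q2) forces q2 = 1.
Case q7 = 1:
Unit clause (q4) forces q4 = 1.
Unit clause (~q6) forces q6 = 0.
Case q3 = 0:
Every clause is now satisfied; q5 is unconstrained.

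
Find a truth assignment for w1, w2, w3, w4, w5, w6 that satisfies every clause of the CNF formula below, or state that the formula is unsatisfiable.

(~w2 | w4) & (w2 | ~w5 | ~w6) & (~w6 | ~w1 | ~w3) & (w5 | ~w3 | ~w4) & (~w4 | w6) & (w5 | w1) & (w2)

Unit clause (w2) forces w2 = 1.
Unit clause (w4) forces w4 = 1.
Unit clause (w6) forces w6 = 1.
Case w1 = 0:
Unit clause (w5) forces w5 = 1.
Every clause is now satisfied; w3 is unconstrained.

w1 ↦ 0,  w2 ↦ 1,  w3 ↦ 1,  w4 ↦ 1,  w5 ↦ 1,  w6 ↦ 1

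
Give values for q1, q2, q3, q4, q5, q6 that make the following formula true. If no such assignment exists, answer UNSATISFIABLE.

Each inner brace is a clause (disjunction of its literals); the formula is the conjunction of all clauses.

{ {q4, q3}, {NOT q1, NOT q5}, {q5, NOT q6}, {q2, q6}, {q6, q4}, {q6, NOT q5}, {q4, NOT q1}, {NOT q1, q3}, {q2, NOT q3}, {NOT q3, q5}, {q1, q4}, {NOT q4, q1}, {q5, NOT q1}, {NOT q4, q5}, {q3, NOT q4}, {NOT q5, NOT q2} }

UNSATISFIABLE

Branch on q4: set q4 = true.
From the singleton clause (q1), q1 = true.
From the singleton clause (NOT q5), q5 = false.
Now (q5) is unsatisfied and unit — conflict.
Backtrack on q4: now try q4 = false.
From the singleton clause (q3), q3 = true.
From the singleton clause (q6), q6 = true.
From the singleton clause (q5), q5 = true.
From the singleton clause (NOT q1), q1 = false.
Now (q1) is unsatisfied and unit — conflict.
Neither q4 = true nor q4 = false works.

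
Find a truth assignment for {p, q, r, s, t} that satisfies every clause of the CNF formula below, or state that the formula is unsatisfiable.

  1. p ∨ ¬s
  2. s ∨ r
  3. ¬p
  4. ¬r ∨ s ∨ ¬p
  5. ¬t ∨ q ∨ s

p ↦ False, q ↦ False, r ↦ True, s ↦ False, t ↦ False

The clause (¬p) is unit, so p = False.
The clause (¬s) is unit, so s = False.
The clause (r) is unit, so r = True.
Suppose t = False.
Every clause is now satisfied; q is unconstrained.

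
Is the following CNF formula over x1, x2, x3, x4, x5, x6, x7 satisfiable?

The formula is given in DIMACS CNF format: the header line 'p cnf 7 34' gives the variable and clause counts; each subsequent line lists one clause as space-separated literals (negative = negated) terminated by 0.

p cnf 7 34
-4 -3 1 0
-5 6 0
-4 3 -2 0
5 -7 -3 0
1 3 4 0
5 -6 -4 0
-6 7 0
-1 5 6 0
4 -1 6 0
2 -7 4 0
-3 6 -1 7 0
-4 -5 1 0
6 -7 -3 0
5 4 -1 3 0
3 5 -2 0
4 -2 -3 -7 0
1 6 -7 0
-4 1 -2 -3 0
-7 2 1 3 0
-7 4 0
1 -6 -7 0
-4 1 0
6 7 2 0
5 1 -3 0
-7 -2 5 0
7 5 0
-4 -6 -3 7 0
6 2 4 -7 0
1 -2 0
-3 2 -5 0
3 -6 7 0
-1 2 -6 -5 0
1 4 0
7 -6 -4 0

Suppose x5 = True.
From the singleton clause (x6), x6 = True.
From the singleton clause (x7), x7 = True.
From the singleton clause (x4), x4 = True.
From the singleton clause (x1), x1 = True.
From the singleton clause (x2), x2 = True.
From the singleton clause (x3), x3 = True.
This assignment satisfies each clause.
A satisfying assignment: x1: True,  x2: True,  x3: True,  x4: True,  x5: True,  x6: True,  x7: True.

Satisfiable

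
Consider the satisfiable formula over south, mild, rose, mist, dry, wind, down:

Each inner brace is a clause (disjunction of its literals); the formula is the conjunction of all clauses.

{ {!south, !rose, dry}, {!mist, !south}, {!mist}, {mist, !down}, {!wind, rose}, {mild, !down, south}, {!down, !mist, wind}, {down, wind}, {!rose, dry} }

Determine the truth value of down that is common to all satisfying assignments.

Suppose down = true.
Unit clause (!mist) forces mist = false.
Now (mist) is unsatisfied and unit — conflict.
So every satisfying assignment has down = False.

False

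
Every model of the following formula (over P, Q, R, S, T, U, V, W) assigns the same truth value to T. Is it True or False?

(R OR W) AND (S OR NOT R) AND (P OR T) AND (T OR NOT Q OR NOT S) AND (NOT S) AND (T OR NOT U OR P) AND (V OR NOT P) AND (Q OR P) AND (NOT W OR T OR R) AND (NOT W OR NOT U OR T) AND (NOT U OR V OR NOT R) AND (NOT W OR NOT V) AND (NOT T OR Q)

True

Suppose T = false.
From the singleton clause (P), P = true.
From the singleton clause (NOT S), S = false.
From the singleton clause (NOT R), R = false.
From the singleton clause (W), W = true.
That conflicts with the unit clause (NOT W).
So every satisfying assignment has T = True.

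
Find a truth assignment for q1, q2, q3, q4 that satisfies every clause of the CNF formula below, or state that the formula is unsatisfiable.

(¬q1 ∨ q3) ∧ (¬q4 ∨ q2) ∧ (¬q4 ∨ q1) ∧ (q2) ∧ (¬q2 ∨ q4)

From the singleton clause (q2), q2 = True.
From the singleton clause (q4), q4 = True.
From the singleton clause (q1), q1 = True.
From the singleton clause (q3), q3 = True.
Every clause now holds.

q1: True,  q2: True,  q3: True,  q4: True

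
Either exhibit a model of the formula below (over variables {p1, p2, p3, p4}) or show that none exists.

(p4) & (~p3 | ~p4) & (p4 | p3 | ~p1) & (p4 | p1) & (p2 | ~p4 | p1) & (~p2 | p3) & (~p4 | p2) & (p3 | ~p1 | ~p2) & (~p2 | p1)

Unit clause (p4) forces p4 = 1.
Unit clause (~p3) forces p3 = 0.
Unit clause (~p2) forces p2 = 0.
Now (p2) is unsatisfied and unit — conflict.

UNSATISFIABLE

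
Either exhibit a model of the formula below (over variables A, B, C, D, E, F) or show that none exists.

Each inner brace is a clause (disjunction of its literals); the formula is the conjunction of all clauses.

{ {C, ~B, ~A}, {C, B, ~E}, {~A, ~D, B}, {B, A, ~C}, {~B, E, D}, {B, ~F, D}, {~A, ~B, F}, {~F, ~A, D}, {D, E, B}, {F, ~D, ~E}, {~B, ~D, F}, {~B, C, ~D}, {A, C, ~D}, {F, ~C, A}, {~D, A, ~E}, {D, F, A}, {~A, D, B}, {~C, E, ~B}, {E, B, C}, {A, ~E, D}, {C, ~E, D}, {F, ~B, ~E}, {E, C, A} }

A=1; B=1; C=1; D=1; E=1; F=1

Branch on C: set C = 1.
Branch on B: set B = 1.
Unit clause (E) forces E = 1.
Unit clause (F) forces F = 1.
Branch on A: set A = 1.
Unit clause (D) forces D = 1.
This assignment satisfies each clause.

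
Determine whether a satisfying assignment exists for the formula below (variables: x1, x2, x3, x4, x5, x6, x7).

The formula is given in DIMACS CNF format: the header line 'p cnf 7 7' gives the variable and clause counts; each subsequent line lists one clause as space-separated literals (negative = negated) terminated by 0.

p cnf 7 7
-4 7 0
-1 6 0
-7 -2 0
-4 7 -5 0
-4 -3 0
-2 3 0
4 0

(x4) alone gives x4 = True.
(x7) alone gives x7 = True.
(¬x2) alone gives x2 = False.
(¬x3) alone gives x3 = False.
Suppose x1 = False.
All clauses hold; x5, x6 can take either value.
A satisfying assignment: x1 ↦ False, x2 ↦ False, x3 ↦ False, x4 ↦ True, x5 ↦ True, x6 ↦ False, x7 ↦ True.

Satisfiable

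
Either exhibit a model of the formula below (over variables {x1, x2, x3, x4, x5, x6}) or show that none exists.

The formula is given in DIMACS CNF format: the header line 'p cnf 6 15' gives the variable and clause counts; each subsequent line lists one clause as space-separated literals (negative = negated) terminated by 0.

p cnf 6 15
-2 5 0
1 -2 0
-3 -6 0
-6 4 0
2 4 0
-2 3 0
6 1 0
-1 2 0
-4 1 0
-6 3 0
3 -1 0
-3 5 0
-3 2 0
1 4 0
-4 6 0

x1=True; x2=True; x3=True; x4=False; x5=True; x6=False

Suppose x2 = True.
From the singleton clause (x5), x5 = True.
From the singleton clause (x1), x1 = True.
From the singleton clause (x3), x3 = True.
From the singleton clause (¬x6), x6 = False.
From the singleton clause (¬x4), x4 = False.
All clauses are satisfied.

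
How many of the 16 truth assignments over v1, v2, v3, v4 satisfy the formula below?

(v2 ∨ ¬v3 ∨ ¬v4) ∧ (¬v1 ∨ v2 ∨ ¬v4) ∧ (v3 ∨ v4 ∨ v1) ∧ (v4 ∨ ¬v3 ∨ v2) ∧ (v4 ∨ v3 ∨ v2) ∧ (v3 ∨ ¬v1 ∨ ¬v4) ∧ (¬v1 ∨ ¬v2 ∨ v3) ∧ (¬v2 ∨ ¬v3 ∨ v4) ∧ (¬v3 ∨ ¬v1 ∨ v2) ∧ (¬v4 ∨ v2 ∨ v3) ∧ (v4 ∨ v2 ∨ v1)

3

There are 2^4 = 16 truth assignments over (v1, v2, v3, v4).
Check each against the 11 clauses (columns in the order v1, v2, v3, v4):
  F F F F  ✗ fails (v3 ∨ v4 ∨ v1)
  F F F T  ✗ fails (¬v4 ∨ v2 ∨ v3)
  F F T F  ✗ fails (v4 ∨ ¬v3 ∨ v2)
  F F T T  ✗ fails (v2 ∨ ¬v3 ∨ ¬v4)
  F T F F  ✗ fails (v3 ∨ v4 ∨ v1)
  F T F T  ✓ satisfies all
  F T T F  ✗ fails (¬v2 ∨ ¬v3 ∨ v4)
  F T T T  ✓ satisfies all
  T F F F  ✗ fails (v4 ∨ v3 ∨ v2)
  T F F T  ✗ fails (¬v1 ∨ v2 ∨ ¬v4)
  T F T F  ✗ fails (v4 ∨ ¬v3 ∨ v2)
  T F T T  ✗ fails (v2 ∨ ¬v3 ∨ ¬v4)
  T T F F  ✗ fails (¬v1 ∨ ¬v2 ∨ v3)
  T T F T  ✗ fails (v3 ∨ ¬v1 ∨ ¬v4)
  T T T F  ✗ fails (¬v2 ∨ ¬v3 ∨ v4)
  T T T T  ✓ satisfies all
3 of the 16 rows are models.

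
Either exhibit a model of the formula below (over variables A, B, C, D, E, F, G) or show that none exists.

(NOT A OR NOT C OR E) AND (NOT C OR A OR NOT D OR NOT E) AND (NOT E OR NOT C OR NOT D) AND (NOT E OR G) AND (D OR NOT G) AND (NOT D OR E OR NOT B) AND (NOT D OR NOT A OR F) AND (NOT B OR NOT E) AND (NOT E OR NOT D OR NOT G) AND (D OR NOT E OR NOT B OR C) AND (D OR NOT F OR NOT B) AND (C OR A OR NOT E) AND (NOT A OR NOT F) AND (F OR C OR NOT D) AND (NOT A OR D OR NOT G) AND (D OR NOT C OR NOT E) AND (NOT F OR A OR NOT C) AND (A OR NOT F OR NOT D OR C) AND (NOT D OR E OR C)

Suppose E = false.
Suppose A = false.
Suppose D = false.
The clause (NOT G) is unit, so G = false.
Suppose F = false.
Every clause is now satisfied; B, C are unconstrained.

A=false; B=false; C=false; D=false; E=false; F=false; G=false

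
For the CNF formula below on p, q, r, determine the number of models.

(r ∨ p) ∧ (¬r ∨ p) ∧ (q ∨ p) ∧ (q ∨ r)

3

There are 2^3 = 8 truth assignments over (p, q, r).
Split on q. With q = True, the clauses containing q are satisfied and ¬q drops from the rest; 2 of the 2^2 = 4 assignments to the other variables satisfy what remains.
With q = False, by the same count on the reduced clause set, 1 assignment works.
Total: 2 + 1 = 3.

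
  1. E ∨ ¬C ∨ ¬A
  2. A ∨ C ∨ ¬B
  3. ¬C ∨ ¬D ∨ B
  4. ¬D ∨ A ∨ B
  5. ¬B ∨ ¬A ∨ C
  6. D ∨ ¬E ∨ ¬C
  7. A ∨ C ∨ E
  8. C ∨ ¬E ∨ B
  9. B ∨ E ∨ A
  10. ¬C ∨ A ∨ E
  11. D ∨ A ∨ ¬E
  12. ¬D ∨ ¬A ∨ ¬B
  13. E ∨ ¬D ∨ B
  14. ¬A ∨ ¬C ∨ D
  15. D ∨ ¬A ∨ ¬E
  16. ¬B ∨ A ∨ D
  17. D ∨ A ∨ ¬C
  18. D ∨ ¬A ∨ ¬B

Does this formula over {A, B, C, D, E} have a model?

Case E = False:
Case C = False:
Unit clause (A) forces A = True.
Unit clause (¬B) forces B = False.
Unit clause (¬D) forces D = False.
This assignment satisfies each clause.
A satisfying assignment: A: True, B: False, C: False, D: False, E: False.

Yes, satisfiable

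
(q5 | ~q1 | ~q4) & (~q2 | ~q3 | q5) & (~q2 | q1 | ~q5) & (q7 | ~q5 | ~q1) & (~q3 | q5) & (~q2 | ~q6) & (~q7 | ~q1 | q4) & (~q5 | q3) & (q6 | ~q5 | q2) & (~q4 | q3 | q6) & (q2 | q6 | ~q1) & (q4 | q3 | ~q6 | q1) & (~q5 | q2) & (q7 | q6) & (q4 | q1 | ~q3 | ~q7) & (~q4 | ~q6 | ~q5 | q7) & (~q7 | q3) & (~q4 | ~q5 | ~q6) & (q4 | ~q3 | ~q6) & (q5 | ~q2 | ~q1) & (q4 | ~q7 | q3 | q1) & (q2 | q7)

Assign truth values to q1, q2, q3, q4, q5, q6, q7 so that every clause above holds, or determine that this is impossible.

q1 ↦ 1, q2 ↦ 1, q3 ↦ 1, q4 ↦ 1, q5 ↦ 1, q6 ↦ 0, q7 ↦ 1

Try q3 = 1.
From the singleton clause (q5), q5 = 1.
From the singleton clause (q2), q2 = 1.
From the singleton clause (q1), q1 = 1.
From the singleton clause (q7), q7 = 1.
From the singleton clause (~q6), q6 = 0.
From the singleton clause (q4), q4 = 1.
This assignment satisfies each clause.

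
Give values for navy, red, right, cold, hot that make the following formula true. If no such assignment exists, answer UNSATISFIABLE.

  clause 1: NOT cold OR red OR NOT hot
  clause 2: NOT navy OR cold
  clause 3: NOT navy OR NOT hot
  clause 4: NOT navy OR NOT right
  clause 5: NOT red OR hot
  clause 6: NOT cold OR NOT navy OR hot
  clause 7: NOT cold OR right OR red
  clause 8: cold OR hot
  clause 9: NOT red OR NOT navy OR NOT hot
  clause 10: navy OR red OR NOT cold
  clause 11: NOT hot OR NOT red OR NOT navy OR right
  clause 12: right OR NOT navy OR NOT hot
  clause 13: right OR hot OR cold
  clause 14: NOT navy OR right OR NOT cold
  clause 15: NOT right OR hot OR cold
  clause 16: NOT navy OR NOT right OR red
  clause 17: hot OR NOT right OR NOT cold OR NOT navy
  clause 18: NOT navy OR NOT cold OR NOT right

navy: false; red: true; right: false; cold: true; hot: true

Try navy = false.
Try red = true.
Unit clause (hot) forces hot = true.
Every clause is now satisfied; right, cold are unconstrained.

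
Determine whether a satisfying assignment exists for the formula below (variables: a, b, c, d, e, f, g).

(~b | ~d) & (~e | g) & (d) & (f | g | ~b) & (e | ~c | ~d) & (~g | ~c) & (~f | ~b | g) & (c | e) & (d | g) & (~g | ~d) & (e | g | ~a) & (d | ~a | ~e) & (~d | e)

No

(d) alone gives d = 1.
(~b) alone gives b = 0.
(~g) alone gives g = 0.
(~e) alone gives e = 0.
That conflicts with the unit clause (e).
No assignment satisfies every clause.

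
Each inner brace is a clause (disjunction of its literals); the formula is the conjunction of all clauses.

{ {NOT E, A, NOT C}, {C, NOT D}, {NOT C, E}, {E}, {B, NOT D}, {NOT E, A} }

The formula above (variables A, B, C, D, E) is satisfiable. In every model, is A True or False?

Suppose A = false.
The clause (E) is unit, so E = true.
But (NOT E) is also a unit clause — contradiction.
So every satisfying assignment has A = True.

True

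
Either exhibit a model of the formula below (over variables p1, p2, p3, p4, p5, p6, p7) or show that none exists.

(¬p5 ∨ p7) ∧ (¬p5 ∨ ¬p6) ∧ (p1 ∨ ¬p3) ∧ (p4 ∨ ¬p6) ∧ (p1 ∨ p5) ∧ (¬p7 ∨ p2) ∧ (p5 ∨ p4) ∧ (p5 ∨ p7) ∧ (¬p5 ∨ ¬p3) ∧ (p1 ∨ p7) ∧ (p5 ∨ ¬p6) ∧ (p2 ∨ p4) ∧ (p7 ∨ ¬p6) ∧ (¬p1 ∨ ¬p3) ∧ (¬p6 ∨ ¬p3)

p1=False, p2=True, p3=False, p4=False, p5=True, p6=False, p7=True

Try p5 = True.
Unit clause (p7) forces p7 = True.
Unit clause (¬p6) forces p6 = False.
Unit clause (p2) forces p2 = True.
Unit clause (¬p3) forces p3 = False.
Every clause is now satisfied; p1, p4 are unconstrained.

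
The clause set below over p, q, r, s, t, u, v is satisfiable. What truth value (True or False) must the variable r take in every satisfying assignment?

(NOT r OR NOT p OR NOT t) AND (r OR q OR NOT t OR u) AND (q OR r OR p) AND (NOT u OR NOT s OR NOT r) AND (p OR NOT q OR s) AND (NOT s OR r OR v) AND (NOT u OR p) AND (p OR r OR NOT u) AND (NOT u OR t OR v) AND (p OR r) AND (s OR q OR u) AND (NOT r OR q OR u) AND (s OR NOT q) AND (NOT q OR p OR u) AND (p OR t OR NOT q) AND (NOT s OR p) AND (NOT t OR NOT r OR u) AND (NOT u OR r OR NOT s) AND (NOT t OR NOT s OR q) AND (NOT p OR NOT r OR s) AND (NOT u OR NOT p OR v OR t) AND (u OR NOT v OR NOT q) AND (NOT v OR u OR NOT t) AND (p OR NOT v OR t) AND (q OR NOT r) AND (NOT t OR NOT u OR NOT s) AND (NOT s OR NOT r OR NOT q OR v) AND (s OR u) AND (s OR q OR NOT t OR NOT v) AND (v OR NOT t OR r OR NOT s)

False

Suppose r = true.
(q) alone gives q = true.
(s) alone gives s = true.
(NOT u) alone gives u = false.
(p) alone gives p = true.
(NOT t) alone gives t = false.
(NOT v) alone gives v = false.
But (v) is also a unit clause — contradiction.
So every satisfying assignment has r = False.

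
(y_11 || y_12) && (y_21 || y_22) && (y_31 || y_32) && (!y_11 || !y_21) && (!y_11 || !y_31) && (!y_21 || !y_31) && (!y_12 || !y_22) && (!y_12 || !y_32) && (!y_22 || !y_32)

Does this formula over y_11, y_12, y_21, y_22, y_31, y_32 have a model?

Try y_11 = true.
Unit clause (!y_21) forces y_21 = false.
Unit clause (y_22) forces y_22 = true.
Unit clause (!y_31) forces y_31 = false.
Unit clause (y_32) forces y_32 = true.
Now (!y_32) is unsatisfied and unit — conflict.
Backtrack on y_11: now try y_11 = false.
Unit clause (y_12) forces y_12 = true.
Unit clause (!y_22) forces y_22 = false.
Unit clause (y_21) forces y_21 = true.
Unit clause (!y_31) forces y_31 = false.
Unit clause (y_32) forces y_32 = true.
Now (!y_32) is unsatisfied and unit — conflict.
Either choice for y_11 ends in contradiction.
No assignment satisfies every clause.

No, unsatisfiable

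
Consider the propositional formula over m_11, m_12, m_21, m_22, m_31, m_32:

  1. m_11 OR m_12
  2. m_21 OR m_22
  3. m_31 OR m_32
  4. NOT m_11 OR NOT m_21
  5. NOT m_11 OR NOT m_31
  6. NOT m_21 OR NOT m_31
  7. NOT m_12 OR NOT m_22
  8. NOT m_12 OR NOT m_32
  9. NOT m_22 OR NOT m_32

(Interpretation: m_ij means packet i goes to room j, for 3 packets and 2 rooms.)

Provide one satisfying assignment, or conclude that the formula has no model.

UNSATISFIABLE

Suppose m_11 = true.
(NOT m_21) alone gives m_21 = false.
(m_22) alone gives m_22 = true.
(NOT m_31) alone gives m_31 = false.
(m_32) alone gives m_32 = true.
Now (NOT m_32) is unsatisfied and unit — conflict.
Backtrack on m_11: now try m_11 = false.
(m_12) alone gives m_12 = true.
(NOT m_22) alone gives m_22 = false.
(m_21) alone gives m_21 = true.
(NOT m_31) alone gives m_31 = false.
(m_32) alone gives m_32 = true.
Now (NOT m_32) is unsatisfied and unit — conflict.
Either choice for m_11 ends in contradiction.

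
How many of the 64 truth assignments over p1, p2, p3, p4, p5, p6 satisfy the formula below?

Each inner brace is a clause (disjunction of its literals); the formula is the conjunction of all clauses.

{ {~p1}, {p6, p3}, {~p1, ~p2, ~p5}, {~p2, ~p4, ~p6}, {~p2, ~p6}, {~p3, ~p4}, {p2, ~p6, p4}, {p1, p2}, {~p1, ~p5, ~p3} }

There are 2^6 = 64 truth assignments over (p1, p2, p3, p4, p5, p6).
Split on p5. With p5 = 1, the clauses containing p5 are satisfied and ~p5 drops from the rest; 1 of the 2^5 = 32 assignments to the other variables satisfy what remains.
With p5 = 0, by the same count on the reduced clause set, 1 assignment works.
(One model: p1=F, p2=T, p3=T, p4=F, p5=F, p6=F.)
Total: 1 + 1 = 2.

2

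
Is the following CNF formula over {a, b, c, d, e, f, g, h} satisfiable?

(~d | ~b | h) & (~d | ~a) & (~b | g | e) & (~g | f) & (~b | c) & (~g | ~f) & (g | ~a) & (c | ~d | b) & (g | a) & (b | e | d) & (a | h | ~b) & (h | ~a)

Case d = 0:
Case g = 0:
The clause (~a) is unit, so a = 0.
Now (a) is unsatisfied and unit — conflict.
Undo g and try g = 1.
The clause (f) is unit, so f = 1.
Now (~f) is unsatisfied and unit — conflict.
Neither g = 1 nor g = 0 works.
Undo d and try d = 1.
The clause (~a) is unit, so a = 0.
The clause (g) is unit, so g = 1.
The clause (f) is unit, so f = 1.
Now (~f) is unsatisfied and unit — conflict.
Neither d = 1 nor d = 0 works.
No assignment satisfies every clause.

No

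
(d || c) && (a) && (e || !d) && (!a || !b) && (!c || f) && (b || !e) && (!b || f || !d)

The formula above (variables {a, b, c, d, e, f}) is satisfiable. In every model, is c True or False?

Suppose c = false.
Unit clause (d) forces d = true.
Unit clause (a) forces a = true.
Unit clause (e) forces e = true.
Unit clause (!b) forces b = false.
But (b) is also a unit clause — contradiction.
So every satisfying assignment has c = True.

True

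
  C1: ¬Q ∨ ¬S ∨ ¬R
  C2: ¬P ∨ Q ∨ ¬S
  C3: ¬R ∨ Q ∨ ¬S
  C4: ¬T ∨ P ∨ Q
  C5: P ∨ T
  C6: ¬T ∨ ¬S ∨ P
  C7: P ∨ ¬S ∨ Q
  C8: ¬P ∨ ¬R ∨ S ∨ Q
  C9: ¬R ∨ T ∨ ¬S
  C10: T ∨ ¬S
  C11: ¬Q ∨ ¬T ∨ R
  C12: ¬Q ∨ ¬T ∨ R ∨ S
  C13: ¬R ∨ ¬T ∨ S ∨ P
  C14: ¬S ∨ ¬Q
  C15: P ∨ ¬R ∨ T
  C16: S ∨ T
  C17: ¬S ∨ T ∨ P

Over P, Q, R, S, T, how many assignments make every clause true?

There are 2^5 = 32 truth assignments over (P, Q, R, S, T).
Split on S. With S = True, the clauses containing S are satisfied and ¬S drops from the rest; 0 of the 2^4 = 16 assignments to the other variables satisfy what remains.
With S = False, by the same count on the reduced clause set, 2 assignments work.
Total: 0 + 2 = 2.

2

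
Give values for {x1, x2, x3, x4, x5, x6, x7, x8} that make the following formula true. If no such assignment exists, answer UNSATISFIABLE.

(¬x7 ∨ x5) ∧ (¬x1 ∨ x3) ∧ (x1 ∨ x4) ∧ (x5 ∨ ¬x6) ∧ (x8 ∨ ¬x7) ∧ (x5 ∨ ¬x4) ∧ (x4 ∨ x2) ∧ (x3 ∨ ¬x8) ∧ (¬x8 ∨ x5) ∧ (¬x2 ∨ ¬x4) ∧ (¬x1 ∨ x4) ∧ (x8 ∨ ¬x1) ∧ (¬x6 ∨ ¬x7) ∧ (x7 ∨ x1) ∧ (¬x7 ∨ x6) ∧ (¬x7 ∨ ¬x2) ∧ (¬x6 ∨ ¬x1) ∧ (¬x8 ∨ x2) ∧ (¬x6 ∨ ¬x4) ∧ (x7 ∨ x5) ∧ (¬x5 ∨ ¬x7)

UNSATISFIABLE

Branch on x7: set x7 = False.
From the singleton clause (x1), x1 = True.
From the singleton clause (x3), x3 = True.
From the singleton clause (x4), x4 = True.
From the singleton clause (x5), x5 = True.
From the singleton clause (¬x2), x2 = False.
From the singleton clause (x8), x8 = True.
Now (¬x8) is unsatisfied and unit — conflict.
That branch fails; take x7 = True instead.
From the singleton clause (x5), x5 = True.
Now (¬x5) is unsatisfied and unit — conflict.
Either choice for x7 ends in contradiction.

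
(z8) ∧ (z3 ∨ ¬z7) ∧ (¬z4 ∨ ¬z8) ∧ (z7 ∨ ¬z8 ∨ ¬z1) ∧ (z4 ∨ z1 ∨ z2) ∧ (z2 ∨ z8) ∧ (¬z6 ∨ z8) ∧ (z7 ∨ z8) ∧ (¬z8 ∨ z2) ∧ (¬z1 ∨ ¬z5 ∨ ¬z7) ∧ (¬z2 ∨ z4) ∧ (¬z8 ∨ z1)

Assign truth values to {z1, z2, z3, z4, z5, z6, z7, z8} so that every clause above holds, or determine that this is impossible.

UNSATISFIABLE

The clause (z8) is unit, so z8 = True.
The clause (¬z4) is unit, so z4 = False.
The clause (z2) is unit, so z2 = True.
That conflicts with the unit clause (¬z2).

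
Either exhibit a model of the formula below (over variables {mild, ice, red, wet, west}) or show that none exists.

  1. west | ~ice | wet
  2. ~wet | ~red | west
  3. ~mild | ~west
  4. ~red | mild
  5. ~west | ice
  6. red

From the singleton clause (red), red = 1.
From the singleton clause (mild), mild = 1.
From the singleton clause (~west), west = 0.
From the singleton clause (~wet), wet = 0.
From the singleton clause (~ice), ice = 0.
Every clause now holds.

mild: 1,  ice: 0,  red: 1,  wet: 0,  west: 0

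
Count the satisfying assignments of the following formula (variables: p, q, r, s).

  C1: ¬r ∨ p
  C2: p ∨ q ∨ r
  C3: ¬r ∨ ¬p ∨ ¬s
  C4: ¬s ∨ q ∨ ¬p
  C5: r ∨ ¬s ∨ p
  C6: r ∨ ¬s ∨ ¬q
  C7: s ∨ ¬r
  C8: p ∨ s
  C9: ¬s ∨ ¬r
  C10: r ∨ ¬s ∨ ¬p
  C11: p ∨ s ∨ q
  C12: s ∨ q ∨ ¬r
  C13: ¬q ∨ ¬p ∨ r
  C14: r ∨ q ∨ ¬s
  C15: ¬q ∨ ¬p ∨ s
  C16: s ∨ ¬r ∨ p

There are 2^4 = 16 truth assignments over (p, q, r, s).
Check each against the 16 clauses (columns in the order p, q, r, s):
  F F F F  ✗ fails (p ∨ q ∨ r)
  F F F T  ✗ fails (p ∨ q ∨ r)
  F F T F  ✗ fails (¬r ∨ p)
  F F T T  ✗ fails (¬r ∨ p)
  F T F F  ✗ fails (p ∨ s)
  F T F T  ✗ fails (r ∨ ¬s ∨ p)
  F T T F  ✗ fails (¬r ∨ p)
  F T T T  ✗ fails (¬r ∨ p)
  T F F F  ✓ satisfies all
  T F F T  ✗ fails (¬s ∨ q ∨ ¬p)
  T F T F  ✗ fails (s ∨ ¬r)
  T F T T  ✗ fails (¬r ∨ ¬p ∨ ¬s)
  T T F F  ✗ fails (¬q ∨ ¬p ∨ r)
  T T F T  ✗ fails (r ∨ ¬s ∨ ¬q)
  T T T F  ✗ fails (s ∨ ¬r)
  T T T T  ✗ fails (¬r ∨ ¬p ∨ ¬s)
1 of the 16 rows is a model.

1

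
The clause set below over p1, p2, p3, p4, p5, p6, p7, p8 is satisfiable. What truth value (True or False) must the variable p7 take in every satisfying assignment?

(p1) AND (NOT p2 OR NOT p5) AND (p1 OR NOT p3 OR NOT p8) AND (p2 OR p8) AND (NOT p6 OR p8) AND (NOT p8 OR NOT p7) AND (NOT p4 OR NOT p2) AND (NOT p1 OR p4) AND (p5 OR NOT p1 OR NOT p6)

Suppose p7 = true.
From the singleton clause (p1), p1 = true.
From the singleton clause (NOT p8), p8 = false.
From the singleton clause (p2), p2 = true.
From the singleton clause (NOT p5), p5 = false.
From the singleton clause (NOT p6), p6 = false.
From the singleton clause (NOT p4), p4 = false.
But (p4) is also a unit clause — contradiction.
So every satisfying assignment has p7 = False.

False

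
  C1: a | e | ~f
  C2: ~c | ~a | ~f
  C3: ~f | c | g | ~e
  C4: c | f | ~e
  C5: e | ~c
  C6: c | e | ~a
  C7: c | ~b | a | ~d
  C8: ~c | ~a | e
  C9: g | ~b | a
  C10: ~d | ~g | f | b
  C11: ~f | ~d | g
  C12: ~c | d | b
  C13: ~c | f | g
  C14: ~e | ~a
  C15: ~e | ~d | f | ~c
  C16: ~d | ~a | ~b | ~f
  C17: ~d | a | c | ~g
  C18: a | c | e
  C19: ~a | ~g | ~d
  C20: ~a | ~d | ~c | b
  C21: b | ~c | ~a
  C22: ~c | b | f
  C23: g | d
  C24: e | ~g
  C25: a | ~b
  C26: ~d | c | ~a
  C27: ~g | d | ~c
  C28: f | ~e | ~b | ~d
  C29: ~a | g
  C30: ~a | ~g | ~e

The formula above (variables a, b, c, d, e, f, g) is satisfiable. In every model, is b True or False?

Suppose b = 1.
Unit clause (a) forces a = 1.
Unit clause (~e) forces e = 0.
Unit clause (~c) forces c = 0.
Now (c) is unsatisfied and unit — conflict.
So every satisfying assignment has b = False.

False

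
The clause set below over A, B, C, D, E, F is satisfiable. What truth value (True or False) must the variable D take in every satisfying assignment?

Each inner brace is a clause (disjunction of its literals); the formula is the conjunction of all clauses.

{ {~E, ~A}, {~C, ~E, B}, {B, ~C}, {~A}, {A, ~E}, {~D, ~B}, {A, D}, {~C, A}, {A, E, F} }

Suppose D = 0.
Unit clause (~A) forces A = 0.
That conflicts with the unit clause (A).
So every satisfying assignment has D = True.

True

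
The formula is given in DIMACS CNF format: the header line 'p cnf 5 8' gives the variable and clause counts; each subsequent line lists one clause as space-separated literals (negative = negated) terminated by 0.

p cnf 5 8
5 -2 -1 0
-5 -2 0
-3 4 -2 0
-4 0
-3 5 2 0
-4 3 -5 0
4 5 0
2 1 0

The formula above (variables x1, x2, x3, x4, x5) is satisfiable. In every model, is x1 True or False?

Suppose x1 = False.
(¬x4) alone gives x4 = False.
(x5) alone gives x5 = True.
(¬x2) alone gives x2 = False.
Now (x2) is unsatisfied and unit — conflict.
So every satisfying assignment has x1 = True.

True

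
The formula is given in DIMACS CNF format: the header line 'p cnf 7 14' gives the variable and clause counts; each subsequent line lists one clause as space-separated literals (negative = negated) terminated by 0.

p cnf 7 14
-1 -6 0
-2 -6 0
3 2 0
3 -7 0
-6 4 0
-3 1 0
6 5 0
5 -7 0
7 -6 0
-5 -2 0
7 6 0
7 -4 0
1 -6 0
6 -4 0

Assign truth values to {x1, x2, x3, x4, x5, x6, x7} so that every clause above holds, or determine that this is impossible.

Branch on x1: set x1 = True.
Unit clause (¬x6) forces x6 = False.
Unit clause (x5) forces x5 = True.
Unit clause (¬x2) forces x2 = False.
Unit clause (x3) forces x3 = True.
Unit clause (x7) forces x7 = True.
Unit clause (¬x4) forces x4 = False.
Every clause now holds.

x1=True; x2=False; x3=True; x4=False; x5=True; x6=False; x7=True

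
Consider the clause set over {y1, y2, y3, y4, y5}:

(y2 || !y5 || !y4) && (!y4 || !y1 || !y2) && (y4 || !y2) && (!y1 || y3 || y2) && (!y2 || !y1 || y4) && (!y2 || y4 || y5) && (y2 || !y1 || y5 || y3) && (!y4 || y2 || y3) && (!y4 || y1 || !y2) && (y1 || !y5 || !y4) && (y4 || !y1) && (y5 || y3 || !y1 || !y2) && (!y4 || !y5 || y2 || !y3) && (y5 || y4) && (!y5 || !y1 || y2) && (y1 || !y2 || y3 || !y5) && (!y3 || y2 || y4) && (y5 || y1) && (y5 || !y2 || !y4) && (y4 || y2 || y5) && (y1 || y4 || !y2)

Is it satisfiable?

Satisfiable

Try y4 = false.
Unit clause (!y2) forces y2 = false.
Unit clause (!y1) forces y1 = false.
Unit clause (y5) forces y5 = true.
Unit clause (!y3) forces y3 = false.
This assignment satisfies each clause.
A satisfying assignment: y1: false; y2: false; y3: false; y4: false; y5: true.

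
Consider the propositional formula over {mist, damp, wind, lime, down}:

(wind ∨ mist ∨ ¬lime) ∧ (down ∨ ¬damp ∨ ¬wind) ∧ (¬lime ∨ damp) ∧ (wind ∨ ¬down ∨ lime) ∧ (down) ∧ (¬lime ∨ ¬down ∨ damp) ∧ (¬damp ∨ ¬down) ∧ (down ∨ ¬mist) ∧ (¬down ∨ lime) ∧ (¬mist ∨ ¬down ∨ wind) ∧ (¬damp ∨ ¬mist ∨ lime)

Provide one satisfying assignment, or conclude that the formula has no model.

UNSATISFIABLE

The clause (down) is unit, so down = True.
The clause (¬damp) is unit, so damp = False.
The clause (¬lime) is unit, so lime = False.
But (lime) is also a unit clause — contradiction.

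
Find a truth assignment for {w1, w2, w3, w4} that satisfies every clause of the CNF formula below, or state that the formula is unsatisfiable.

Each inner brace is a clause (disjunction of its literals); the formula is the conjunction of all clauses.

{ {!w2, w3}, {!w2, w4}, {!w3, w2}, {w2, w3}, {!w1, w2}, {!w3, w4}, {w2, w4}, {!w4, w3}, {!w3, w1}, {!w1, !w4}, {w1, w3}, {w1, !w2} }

UNSATISFIABLE

Case w2 = false:
The clause (!w3) is unit, so w3 = false.
But (w3) is also a unit clause — contradiction.
Backtrack on w2: now try w2 = true.
The clause (w3) is unit, so w3 = true.
The clause (w4) is unit, so w4 = true.
The clause (w1) is unit, so w1 = true.
But (!w1) is also a unit clause — contradiction.
Both values of w2 lead to a conflict.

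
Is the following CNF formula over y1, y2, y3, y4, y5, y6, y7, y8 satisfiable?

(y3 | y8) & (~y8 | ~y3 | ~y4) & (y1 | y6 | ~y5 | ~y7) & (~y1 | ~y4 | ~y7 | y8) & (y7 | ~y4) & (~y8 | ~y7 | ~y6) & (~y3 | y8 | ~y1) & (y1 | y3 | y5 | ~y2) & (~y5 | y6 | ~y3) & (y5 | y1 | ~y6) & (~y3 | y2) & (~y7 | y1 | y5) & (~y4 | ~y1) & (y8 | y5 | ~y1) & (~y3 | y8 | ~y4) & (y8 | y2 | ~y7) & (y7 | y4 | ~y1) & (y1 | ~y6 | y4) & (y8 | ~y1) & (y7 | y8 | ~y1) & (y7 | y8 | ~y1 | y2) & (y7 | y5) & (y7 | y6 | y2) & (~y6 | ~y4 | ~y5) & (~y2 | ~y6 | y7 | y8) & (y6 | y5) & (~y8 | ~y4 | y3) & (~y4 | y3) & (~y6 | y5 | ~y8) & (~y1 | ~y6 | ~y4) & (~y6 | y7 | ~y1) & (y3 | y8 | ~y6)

Try y3 = 0.
From the singleton clause (y8), y8 = 1.
From the singleton clause (~y4), y4 = 0.
Try y7 = 1.
From the singleton clause (~y6), y6 = 0.
From the singleton clause (y5), y5 = 1.
From the singleton clause (y1), y1 = 1.
No clause remains; y2 is free.
A satisfying assignment: y1: 1, y2: 0, y3: 0, y4: 0, y5: 1, y6: 0, y7: 1, y8: 1.

Yes, satisfiable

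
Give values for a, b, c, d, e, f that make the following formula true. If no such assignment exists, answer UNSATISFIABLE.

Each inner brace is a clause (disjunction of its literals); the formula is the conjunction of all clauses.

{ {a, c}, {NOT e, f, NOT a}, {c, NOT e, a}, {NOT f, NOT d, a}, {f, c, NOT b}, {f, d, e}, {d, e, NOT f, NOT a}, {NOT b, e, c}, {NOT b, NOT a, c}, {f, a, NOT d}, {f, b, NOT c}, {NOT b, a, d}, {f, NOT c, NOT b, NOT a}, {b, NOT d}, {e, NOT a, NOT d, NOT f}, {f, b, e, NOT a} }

a=false; b=false; c=true; d=false; e=true; f=true

Branch on a: set a = false.
The clause (c) is unit, so c = true.
Branch on f: set f = true.
The clause (NOT d) is unit, so d = false.
The clause (NOT b) is unit, so b = false.
No clause remains; e is free.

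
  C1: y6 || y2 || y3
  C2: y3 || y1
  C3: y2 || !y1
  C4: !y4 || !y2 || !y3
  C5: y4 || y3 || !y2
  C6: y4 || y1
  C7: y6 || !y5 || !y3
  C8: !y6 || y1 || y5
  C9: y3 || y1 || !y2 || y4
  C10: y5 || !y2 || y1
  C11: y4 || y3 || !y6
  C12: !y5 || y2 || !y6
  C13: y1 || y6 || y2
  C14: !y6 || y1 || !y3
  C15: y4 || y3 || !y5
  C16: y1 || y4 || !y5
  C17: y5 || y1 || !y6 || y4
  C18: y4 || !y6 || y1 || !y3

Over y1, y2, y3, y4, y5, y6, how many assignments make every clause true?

7

There are 2^6 = 64 truth assignments over (y1, y2, y3, y4, y5, y6).
Split on y6. With y6 = true, the clauses containing y6 are satisfied and !y6 drops from the rest; 4 of the 2^5 = 32 assignments to the other variables satisfy what remains.
With y6 = false, by the same count on the reduced clause set, 3 assignments work.
Total: 4 + 3 = 7.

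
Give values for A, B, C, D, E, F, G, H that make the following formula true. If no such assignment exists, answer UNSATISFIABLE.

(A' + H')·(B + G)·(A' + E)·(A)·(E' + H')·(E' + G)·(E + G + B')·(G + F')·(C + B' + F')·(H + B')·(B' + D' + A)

The clause (A) is unit, so A = 1.
The clause (H') is unit, so H = 0.
The clause (E) is unit, so E = 1.
The clause (G) is unit, so G = 1.
The clause (B') is unit, so B = 0.
No clause remains; C, D, F are free.

A=1; B=0; C=0; D=0; E=1; F=1; G=1; H=0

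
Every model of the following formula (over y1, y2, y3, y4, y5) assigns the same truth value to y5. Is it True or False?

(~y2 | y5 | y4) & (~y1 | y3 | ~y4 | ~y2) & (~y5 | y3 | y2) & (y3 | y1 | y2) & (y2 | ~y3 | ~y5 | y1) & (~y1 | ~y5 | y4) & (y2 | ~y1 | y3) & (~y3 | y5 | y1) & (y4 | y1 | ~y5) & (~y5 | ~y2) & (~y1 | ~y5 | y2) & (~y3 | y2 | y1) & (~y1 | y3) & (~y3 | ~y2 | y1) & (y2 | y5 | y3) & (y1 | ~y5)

Suppose y5 = 1.
(~y2) alone gives y2 = 0.
(y3) alone gives y3 = 1.
(y1) alone gives y1 = 1.
But (~y1) is also a unit clause — contradiction.
So every satisfying assignment has y5 = False.

False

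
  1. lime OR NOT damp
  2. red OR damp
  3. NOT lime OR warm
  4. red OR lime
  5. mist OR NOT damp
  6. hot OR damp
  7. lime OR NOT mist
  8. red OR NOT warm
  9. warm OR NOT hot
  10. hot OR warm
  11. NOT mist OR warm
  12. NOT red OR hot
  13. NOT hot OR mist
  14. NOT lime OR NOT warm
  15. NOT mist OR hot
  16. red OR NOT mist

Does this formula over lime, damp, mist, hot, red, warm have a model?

No, unsatisfiable

Case lime = true:
(warm) alone gives warm = true.
But (NOT warm) is also a unit clause — contradiction.
So lime must be the other value — set lime = false.
(NOT damp) alone gives damp = false.
(red) alone gives red = true.
(hot) alone gives hot = true.
(NOT mist) alone gives mist = false.
But (mist) is also a unit clause — contradiction.
Either choice for lime ends in contradiction.
No assignment satisfies every clause.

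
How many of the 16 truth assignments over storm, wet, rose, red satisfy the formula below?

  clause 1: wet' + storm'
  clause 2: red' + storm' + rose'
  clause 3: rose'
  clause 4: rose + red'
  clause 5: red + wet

There are 2^4 = 16 truth assignments over (storm, wet, rose, red).
Check each against the 5 clauses (columns in the order storm, wet, rose, red):
  F F F F  ✗ fails (red + wet)
  F F F T  ✗ fails (rose + red')
  F F T F  ✗ fails (rose')
  F F T T  ✗ fails (rose')
  F T F F  ✓ satisfies all
  F T F T  ✗ fails (rose + red')
  F T T F  ✗ fails (rose')
  F T T T  ✗ fails (rose')
  T F F F  ✗ fails (red + wet)
  T F F T  ✗ fails (rose + red')
  T F T F  ✗ fails (rose')
  T F T T  ✗ fails (red' + storm' + rose')
  T T F F  ✗ fails (wet' + storm')
  T T F T  ✗ fails (wet' + storm')
  T T T F  ✗ fails (wet' + storm')
  T T T T  ✗ fails (wet' + storm')
1 of the 16 rows is a model.

1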